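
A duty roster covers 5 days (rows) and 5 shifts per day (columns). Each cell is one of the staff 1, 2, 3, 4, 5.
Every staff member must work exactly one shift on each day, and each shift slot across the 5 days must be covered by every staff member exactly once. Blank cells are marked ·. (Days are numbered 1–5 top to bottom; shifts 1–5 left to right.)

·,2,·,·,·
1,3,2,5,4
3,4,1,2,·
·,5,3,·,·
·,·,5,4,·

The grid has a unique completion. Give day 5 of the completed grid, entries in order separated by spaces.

Day 5, shift 1: day 5 has {4, 5} and shift 1 has {1, 3}, leaving only 2.
Day 5, shift 2: day 5 has {2, 4, 5} and shift 2 has {2, 3, 4, 5}, leaving only 1.
Day 5, shift 5: day 5 has {1, 2, 4, 5} and shift 5 has {4}, leaving only 3.
So day 5 reads: 2 1 5 4 3.

2 1 5 4 3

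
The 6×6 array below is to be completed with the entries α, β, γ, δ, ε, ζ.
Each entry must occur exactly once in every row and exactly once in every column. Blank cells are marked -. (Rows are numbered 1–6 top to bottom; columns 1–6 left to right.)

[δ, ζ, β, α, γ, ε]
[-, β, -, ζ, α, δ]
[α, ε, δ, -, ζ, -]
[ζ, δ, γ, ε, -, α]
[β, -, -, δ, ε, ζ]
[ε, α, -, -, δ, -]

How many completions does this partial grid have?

2

Row 2, column 1: eliminating its row and column leaves {γ}.
Row 2, column 3: eliminating its row and column leaves {ε}.
Row 3, column 4: eliminating its row and column leaves {β, γ}.
Row 3, column 6: eliminating its row and column leaves {β, γ}.
Row 4, column 5: eliminating its row and column leaves {β}.
Row 5, column 2: eliminating its row and column leaves {γ}.
Row 5, column 3: eliminating its row and column leaves {α}.
Row 6, column 3: eliminating its row and column leaves {ζ}.
Row 6, column 4: eliminating its row and column leaves {β, γ}.
Row 6, column 6: eliminating its row and column leaves {β, γ}.
Enumerating the assignments across these blanks that avoid any row or column repeat gives 2 completions.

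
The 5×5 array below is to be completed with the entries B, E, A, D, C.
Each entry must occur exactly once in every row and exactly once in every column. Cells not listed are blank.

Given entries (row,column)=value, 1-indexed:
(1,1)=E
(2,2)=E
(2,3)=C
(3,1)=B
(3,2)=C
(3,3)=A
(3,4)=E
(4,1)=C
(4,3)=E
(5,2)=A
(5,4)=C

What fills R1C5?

C

Row 3, column 5: row 3 has {B, E, A, C} and column 5 has {}, leaving only D.
Row 5, column 1: row 5 has {A, C} and column 1 has {B, E, C}, leaving only D.
Row 2, column 1: row 2 has {E, C} and column 1 has {B, E, D, C}, leaving only A.
Row 2, column 5: row 2 has {E, A, C} and column 5 has {D}, leaving only B.
Row 2, column 4: row 2 has {B, E, A, C} and column 4 has {E, C}, leaving only D.
Row 4, column 5: row 4 has {E, C} and column 5 has {B, D}, leaving only A.
Row 1 already has {E} and column 5 already has {B, A, D}, so row 1, column 5 must be C.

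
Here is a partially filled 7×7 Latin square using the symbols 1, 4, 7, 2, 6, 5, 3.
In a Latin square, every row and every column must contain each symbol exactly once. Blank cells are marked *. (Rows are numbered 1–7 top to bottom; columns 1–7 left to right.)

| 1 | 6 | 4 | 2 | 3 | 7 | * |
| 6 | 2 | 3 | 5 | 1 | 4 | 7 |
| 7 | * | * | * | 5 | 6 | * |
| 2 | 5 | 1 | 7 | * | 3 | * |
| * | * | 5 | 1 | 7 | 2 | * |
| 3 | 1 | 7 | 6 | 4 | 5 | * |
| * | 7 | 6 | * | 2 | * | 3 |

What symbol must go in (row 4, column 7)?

Row 1, column 7: row 1 has {1, 4, 7, 2, 6, 3} and column 7 has {7, 3}, leaving only 5.
Row 3, column 3: row 3 has {7, 6, 5} and column 3 has {1, 4, 7, 6, 5, 3}, leaving only 2.
Row 4, column 5: row 4 has {1, 7, 2, 5, 3} and column 5 has {1, 4, 7, 2, 5, 3}, leaving only 6.
Row 4 already has {1, 7, 2, 6, 5, 3} and column 7 already has {7, 5, 3}, so row 4, column 7 must be 4.

4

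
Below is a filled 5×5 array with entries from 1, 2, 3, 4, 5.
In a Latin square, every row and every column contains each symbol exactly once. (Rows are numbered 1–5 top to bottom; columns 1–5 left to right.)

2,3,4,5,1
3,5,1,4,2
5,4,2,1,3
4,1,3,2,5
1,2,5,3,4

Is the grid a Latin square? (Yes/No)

Each row is a permutation of the 5 symbols, and so is each column.

Yes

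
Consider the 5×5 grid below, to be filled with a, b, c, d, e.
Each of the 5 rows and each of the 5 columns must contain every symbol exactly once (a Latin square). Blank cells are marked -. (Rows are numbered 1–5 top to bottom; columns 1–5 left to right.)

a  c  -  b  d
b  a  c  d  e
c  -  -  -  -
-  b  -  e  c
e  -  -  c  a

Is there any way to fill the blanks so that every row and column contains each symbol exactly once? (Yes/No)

No row or column among the givens repeats a symbol, and propagating forced cells runs into no contradiction.
One valid completion exists (for instance, a c e b d / b a c d e / c e d a b / d b a e c / e d b c a).

Yes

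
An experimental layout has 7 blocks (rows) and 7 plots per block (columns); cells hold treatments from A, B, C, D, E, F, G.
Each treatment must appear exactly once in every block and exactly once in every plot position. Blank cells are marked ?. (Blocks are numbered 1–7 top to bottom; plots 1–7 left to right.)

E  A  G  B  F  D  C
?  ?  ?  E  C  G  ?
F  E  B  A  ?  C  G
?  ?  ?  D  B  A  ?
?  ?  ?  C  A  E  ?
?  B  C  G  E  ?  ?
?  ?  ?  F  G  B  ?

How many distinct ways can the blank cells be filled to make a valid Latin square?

Block 2, plot 1: eliminating its block and plot leaves {A, B, D}.
Block 2, plot 2: eliminating its block and plot leaves {D, F}.
Block 2, plot 3: eliminating its block and plot leaves {A, D, F}.
Block 2, plot 7: eliminating its block and plot leaves {A, B, D, F}.
Block 3, plot 5: eliminating its block and plot leaves {D}.
Block 4, plot 1: eliminating its block and plot leaves {C, G}.
Block 4, plot 2: eliminating its block and plot leaves {C, F, G}.
Block 4, plot 3: eliminating its block and plot leaves {E, F}.
Block 4, plot 7: eliminating its block and plot leaves {E, F}.
Block 5, plot 1: eliminating its block and plot leaves {B, D, G}.
Block 5, plot 2: eliminating its block and plot leaves {D, F, G}.
Block 5, plot 3: eliminating its block and plot leaves {D, F}.
Block 5, plot 7: eliminating its block and plot leaves {B, D, F}.
Block 6, plot 1: eliminating its block and plot leaves {A, D}.
Block 6, plot 6: eliminating its block and plot leaves {F}.
Block 6, plot 7: eliminating its block and plot leaves {A, D, F}.
Block 7, plot 1: eliminating its block and plot leaves {A, C, D}.
Block 7, plot 2: eliminating its block and plot leaves {C, D}.
Block 7, plot 3: eliminating its block and plot leaves {A, D, E}.
Block 7, plot 7: eliminating its block and plot leaves {A, D, E}.
Enumerating the assignments across these blanks that avoid any block or plot repeat gives 8 completions.

8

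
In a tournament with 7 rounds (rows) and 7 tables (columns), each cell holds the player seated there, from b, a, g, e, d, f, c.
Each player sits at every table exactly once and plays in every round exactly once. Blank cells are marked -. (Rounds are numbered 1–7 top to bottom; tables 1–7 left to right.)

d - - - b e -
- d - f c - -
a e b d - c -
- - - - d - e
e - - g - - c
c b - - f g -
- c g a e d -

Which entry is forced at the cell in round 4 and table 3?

Round 1, table 4: round 1 has {b, e, d} and table 4 has {a, g, d, f}, leaving only c.
Round 3, table 5: round 3 has {b, a, e, d, c} and table 5 has {b, e, d, f, c}, leaving only g.
Round 3, table 7: round 3 has {b, a, g, e, d, c} and table 7 has {e, c}, leaving only f.
Round 4, table 4: round 4 has {e, d} and table 4 has {a, g, d, f, c}, leaving only b.
Round 5, table 5: round 5 has {g, e, c} and table 5 has {b, g, e, d, f, c}, leaving only a.
Round 5, table 2: round 5 has {a, g, e, c} and table 2 has {b, e, d, c}, leaving only f.
Round 5, table 3: round 5 has {a, g, e, f, c} and table 3 has {b, g}, leaving only d.
Round 5, table 6: round 5 has {a, g, e, d, f, c} and table 6 has {g, e, d, c}, leaving only b.
Round 2, table 6: round 2 has {d, f, c} and table 6 has {b, g, e, d, c}, leaving only a.
Round 2, table 3: round 2 has {a, d, f, c} and table 3 has {b, g, d}, leaving only e.
Round 4, table 6: round 4 has {b, e, d} and table 6 has {b, a, g, e, d, c}, leaving only f.
Round 4, table 1: round 4 has {b, e, d, f} and table 1 has {a, e, d, c}, leaving only g.
Round 2, table 1: round 2 has {a, e, d, f, c} and table 1 has {a, g, e, d, c}, leaving only b.
Round 2, table 7: round 2 has {b, a, e, d, f, c} and table 7 has {e, f, c}, leaving only g.
Round 1, table 7: round 1 has {b, e, d, c} and table 7 has {g, e, f, c}, leaving only a.
Round 1, table 2: round 1 has {b, a, e, d, c} and table 2 has {b, e, d, f, c}, leaving only g.
Round 1, table 3: round 1 has {b, a, g, e, d, c} and table 3 has {b, g, e, d}, leaving only f.
Round 4, table 2: round 4 has {b, g, e, d, f} and table 2 has {b, g, e, d, f, c}, leaving only a.
Round 4 already has {b, a, g, e, d, f} and table 3 already has {b, g, e, d, f}, so round 4, table 3 must be c.

c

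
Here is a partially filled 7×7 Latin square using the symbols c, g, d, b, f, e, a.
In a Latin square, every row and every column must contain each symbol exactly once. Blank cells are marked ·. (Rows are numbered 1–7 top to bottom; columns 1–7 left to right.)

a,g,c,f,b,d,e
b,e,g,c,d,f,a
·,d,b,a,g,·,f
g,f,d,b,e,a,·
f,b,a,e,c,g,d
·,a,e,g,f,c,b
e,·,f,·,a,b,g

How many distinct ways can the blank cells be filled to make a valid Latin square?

1

Row 3, column 1: eliminating its row and column leaves {c}.
Row 3, column 6: eliminating its row and column leaves {e}.
Row 4, column 7: eliminating its row and column leaves {c}.
Row 6, column 1: eliminating its row and column leaves {d}.
Row 7, column 2: eliminating its row and column leaves {c}.
Row 7, column 4: eliminating its row and column leaves {d}.
Only one assignment across all blanks avoids any row or column repeat, giving 1 completion.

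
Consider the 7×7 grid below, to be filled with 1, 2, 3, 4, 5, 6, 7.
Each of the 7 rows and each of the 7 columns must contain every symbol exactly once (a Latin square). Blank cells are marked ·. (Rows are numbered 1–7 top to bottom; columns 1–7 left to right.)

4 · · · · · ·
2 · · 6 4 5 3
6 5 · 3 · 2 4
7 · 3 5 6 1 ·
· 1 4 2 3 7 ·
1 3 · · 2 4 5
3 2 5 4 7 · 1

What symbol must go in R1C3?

2

Row 2, column 2: row 2 has {2, 3, 4, 5, 6} and column 2 has {1, 2, 3, 5}, leaving only 7.
Row 1, column 2: row 1 has {4} and column 2 has {1, 2, 3, 5, 7}, leaving only 6.
Row 1, column 6: row 1 has {4, 6} and column 6 has {1, 2, 4, 5, 7}, leaving only 3.
Row 2, column 3: row 2 has {2, 3, 4, 5, 6, 7} and column 3 has {3, 4, 5}, leaving only 1.
Row 3, column 3: row 3 has {2, 3, 4, 5, 6} and column 3 has {1, 3, 4, 5}, leaving only 7.
Row 1 already has {3, 4, 6} and column 3 already has {1, 3, 4, 5, 7}, so row 1, column 3 must be 2.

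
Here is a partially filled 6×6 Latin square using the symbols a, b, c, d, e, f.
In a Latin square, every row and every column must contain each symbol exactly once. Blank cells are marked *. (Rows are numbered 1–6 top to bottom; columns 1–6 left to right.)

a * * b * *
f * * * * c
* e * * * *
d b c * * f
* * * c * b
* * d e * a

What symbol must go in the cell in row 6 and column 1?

Row 3, column 6: row 3 has {e} and column 6 has {a, b, c, f}, leaving only d.
Row 1, column 6: row 1 has {a, b} and column 6 has {a, b, c, d, f}, leaving only e.
Row 1, column 3: row 1 has {a, b, e} and column 3 has {c, d}, leaving only f.
Row 4, column 4: row 4 has {b, c, d, f} and column 4 has {b, c, e}, leaving only a.
Row 2, column 4: row 2 has {c, f} and column 4 has {a, b, c, e}, leaving only d.
Row 2, column 2: row 2 has {c, d, f} and column 2 has {b, e}, leaving only a.
Row 3, column 4: row 3 has {d, e} and column 4 has {a, b, c, d, e}, leaving only f.
Row 4, column 5: row 4 has {a, b, c, d, f} and column 5 has {}, leaving only e.
Row 2, column 5: row 2 has {a, c, d, f} and column 5 has {e}, leaving only b.
Row 2, column 3: row 2 has {a, b, c, d, f} and column 3 has {c, d, f}, leaving only e.
Row 5, column 1: row 5 has {b, c} and column 1 has {a, d, f}, leaving only e.
Row 5, column 3: row 5 has {b, c, e} and column 3 has {c, d, e, f}, leaving only a.
Row 3, column 3: row 3 has {d, e, f} and column 3 has {a, c, d, e, f}, leaving only b.
Row 3, column 1: row 3 has {b, d, e, f} and column 1 has {a, d, e, f}, leaving only c.
Row 6 already has {a, d, e} and column 1 already has {a, c, d, e, f}, so row 6, column 1 must be b.

b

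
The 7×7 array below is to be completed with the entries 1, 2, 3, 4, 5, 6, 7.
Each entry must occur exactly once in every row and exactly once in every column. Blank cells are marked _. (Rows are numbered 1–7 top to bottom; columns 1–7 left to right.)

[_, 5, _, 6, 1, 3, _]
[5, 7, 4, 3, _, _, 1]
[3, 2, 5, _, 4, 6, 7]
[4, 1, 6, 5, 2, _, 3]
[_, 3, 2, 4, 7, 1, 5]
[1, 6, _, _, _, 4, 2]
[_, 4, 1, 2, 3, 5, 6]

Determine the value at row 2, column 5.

Row 2 already has {1, 3, 4, 5, 7} and column 5 already has {1, 2, 3, 4, 7}, so row 2, column 5 must be 6.

6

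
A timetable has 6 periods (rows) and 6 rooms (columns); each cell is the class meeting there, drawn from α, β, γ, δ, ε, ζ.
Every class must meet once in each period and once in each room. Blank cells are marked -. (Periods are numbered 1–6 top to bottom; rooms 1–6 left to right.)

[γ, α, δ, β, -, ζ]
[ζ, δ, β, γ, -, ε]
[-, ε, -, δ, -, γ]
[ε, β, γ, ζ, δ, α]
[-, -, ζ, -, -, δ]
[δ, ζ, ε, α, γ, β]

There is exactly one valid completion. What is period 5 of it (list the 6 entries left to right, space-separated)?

Period 5, room 2: period 5 has {δ, ζ} and room 2 has {α, β, δ, ε, ζ}, leaving only γ.
Period 5, room 4: period 5 has {γ, δ, ζ} and room 4 has {α, β, γ, δ, ζ}, leaving only ε.
Period 1, room 5: period 1 has {α, β, γ, δ, ζ} and room 5 has {γ, δ}, leaving only ε.
Period 2, room 5: period 2 has {β, γ, δ, ε, ζ} and room 5 has {γ, δ, ε}, leaving only α.
Period 5, room 5: period 5 has {γ, δ, ε, ζ} and room 5 has {α, γ, δ, ε}, leaving only β.
Period 5, room 1: period 5 has {β, γ, δ, ε, ζ} and room 1 has {γ, δ, ε, ζ}, leaving only α.
So period 5 reads: α γ ζ ε β δ.

α γ ζ ε β δ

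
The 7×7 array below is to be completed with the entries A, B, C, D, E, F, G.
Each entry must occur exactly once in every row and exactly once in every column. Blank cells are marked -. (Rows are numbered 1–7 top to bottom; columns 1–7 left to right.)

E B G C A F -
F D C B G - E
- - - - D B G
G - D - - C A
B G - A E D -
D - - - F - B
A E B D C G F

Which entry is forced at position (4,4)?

Row 1, column 7: row 1 has {A, B, C, E, F, G} and column 7 has {A, B, E, F, G}, leaving only D.
Row 2, column 6: row 2 has {B, C, D, E, F, G} and column 6 has {B, C, D, F, G}, leaving only A.
Row 3, column 1: row 3 has {B, D, G} and column 1 has {A, B, D, E, F, G}, leaving only C.
Row 4, column 2: row 4 has {A, C, D, G} and column 2 has {B, D, E, G}, leaving only F.
Row 4 already has {A, C, D, F, G} and column 4 already has {A, B, C, D}, so row 4, column 4 must be E.

E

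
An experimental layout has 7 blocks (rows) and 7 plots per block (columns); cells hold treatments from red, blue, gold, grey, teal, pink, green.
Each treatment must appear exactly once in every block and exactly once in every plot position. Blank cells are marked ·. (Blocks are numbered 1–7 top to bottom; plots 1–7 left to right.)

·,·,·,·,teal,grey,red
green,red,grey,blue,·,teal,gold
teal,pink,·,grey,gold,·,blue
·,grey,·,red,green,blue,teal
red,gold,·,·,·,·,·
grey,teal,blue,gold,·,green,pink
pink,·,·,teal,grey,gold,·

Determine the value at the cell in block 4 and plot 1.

gold

Block 4 already has {red, blue, grey, teal, green} and plot 1 already has {red, grey, teal, pink, green}, so block 4, plot 1 must be gold.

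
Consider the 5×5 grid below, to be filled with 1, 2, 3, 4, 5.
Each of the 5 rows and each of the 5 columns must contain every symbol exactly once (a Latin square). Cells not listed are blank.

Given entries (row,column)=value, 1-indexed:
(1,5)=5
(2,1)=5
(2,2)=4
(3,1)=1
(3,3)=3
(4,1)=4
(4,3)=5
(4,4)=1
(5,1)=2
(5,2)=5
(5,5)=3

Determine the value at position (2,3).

2

Row 1, column 1: row 1 has {5} and column 1 has {1, 2, 4, 5}, leaving only 3.
Row 3, column 2: row 3 has {1, 3} and column 2 has {4, 5}, leaving only 2.
Row 1, column 2: row 1 has {3, 5} and column 2 has {2, 4, 5}, leaving only 1.
Row 3, column 5: row 3 has {1, 2, 3} and column 5 has {3, 5}, leaving only 4.
Row 3, column 4: row 3 has {1, 2, 3, 4} and column 4 has {1}, leaving only 5.
Row 4, column 2: row 4 has {1, 4, 5} and column 2 has {1, 2, 4, 5}, leaving only 3.
Row 4, column 5: row 4 has {1, 3, 4, 5} and column 5 has {3, 4, 5}, leaving only 2.
Row 2, column 5: row 2 has {4, 5} and column 5 has {2, 3, 4, 5}, leaving only 1.
Row 2 already has {1, 4, 5} and column 3 already has {3, 5}, so row 2, column 3 must be 2.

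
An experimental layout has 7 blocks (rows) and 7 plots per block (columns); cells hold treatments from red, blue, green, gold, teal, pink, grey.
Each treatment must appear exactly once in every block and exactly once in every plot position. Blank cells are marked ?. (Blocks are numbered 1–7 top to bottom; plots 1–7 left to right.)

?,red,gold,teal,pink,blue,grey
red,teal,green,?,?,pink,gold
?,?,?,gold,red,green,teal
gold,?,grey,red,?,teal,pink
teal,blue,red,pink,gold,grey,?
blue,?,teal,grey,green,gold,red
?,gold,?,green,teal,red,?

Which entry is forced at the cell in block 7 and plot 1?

grey

Block 1, plot 1: block 1 has {red, blue, gold, teal, pink, grey} and plot 1 has {red, blue, gold, teal}, leaving only green.
Block 2, plot 4: block 2 has {red, green, gold, teal, pink} and plot 4 has {red, green, gold, teal, pink, grey}, leaving only blue.
Block 2, plot 5: block 2 has {red, blue, green, gold, teal, pink} and plot 5 has {red, green, gold, teal, pink}, leaving only grey.
Block 4, plot 2: block 4 has {red, gold, teal, pink, grey} and plot 2 has {red, blue, gold, teal}, leaving only green.
Block 4, plot 5: block 4 has {red, green, gold, teal, pink, grey} and plot 5 has {red, green, gold, teal, pink, grey}, leaving only blue.
Block 5, plot 7: block 5 has {red, blue, gold, teal, pink, grey} and plot 7 has {red, gold, teal, pink, grey}, leaving only green.
Block 6, plot 2: block 6 has {red, blue, green, gold, teal, grey} and plot 2 has {red, blue, green, gold, teal}, leaving only pink.
Block 3, plot 2: block 3 has {red, green, gold, teal} and plot 2 has {red, blue, green, gold, teal, pink}, leaving only grey.
Block 3, plot 1: block 3 has {red, green, gold, teal, grey} and plot 1 has {red, blue, green, gold, teal}, leaving only pink.
Block 7 already has {red, green, gold, teal} and plot 1 already has {red, blue, green, gold, teal, pink}, so block 7, plot 1 must be grey.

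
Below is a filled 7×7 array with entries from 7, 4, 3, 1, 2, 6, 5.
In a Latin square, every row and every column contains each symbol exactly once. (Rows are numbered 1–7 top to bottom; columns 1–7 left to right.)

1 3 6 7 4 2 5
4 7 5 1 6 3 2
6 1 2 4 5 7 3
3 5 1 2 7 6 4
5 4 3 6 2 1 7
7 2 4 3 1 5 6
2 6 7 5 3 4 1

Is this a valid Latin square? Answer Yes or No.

Yes

Each row is a permutation of the 7 symbols, and so is each column.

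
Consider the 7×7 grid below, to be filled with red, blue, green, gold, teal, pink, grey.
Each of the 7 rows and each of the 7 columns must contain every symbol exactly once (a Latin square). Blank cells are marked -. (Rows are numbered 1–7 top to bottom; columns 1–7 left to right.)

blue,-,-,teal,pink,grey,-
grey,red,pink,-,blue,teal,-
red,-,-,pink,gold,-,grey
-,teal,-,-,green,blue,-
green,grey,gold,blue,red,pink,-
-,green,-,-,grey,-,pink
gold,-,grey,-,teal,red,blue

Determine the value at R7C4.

Row 7 already has {red, blue, gold, teal, grey} and column 4 already has {blue, teal, pink}, so row 7, column 4 must be green.

green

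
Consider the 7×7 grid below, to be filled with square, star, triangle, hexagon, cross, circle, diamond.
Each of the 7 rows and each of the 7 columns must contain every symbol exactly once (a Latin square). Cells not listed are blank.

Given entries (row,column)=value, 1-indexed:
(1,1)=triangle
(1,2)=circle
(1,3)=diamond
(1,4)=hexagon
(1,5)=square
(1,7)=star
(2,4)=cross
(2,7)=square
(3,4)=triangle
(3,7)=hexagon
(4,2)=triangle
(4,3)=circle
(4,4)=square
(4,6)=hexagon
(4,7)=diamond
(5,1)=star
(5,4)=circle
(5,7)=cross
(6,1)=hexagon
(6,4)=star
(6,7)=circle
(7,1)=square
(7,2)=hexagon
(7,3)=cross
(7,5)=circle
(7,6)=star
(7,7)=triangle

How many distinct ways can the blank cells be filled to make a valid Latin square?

Row 1, column 6: eliminating its row and column leaves {cross}.
Row 2, column 1: eliminating its row and column leaves {circle, diamond}.
Row 2, column 2: eliminating its row and column leaves {star, diamond}.
Row 2, column 3: eliminating its row and column leaves {star, triangle, hexagon}.
Row 2, column 5: eliminating its row and column leaves {star, triangle, hexagon, diamond}.
Row 2, column 6: eliminating its row and column leaves {triangle, circle, diamond}.
Row 3, column 1: eliminating its row and column leaves {cross, circle, diamond}.
Row 3, column 2: eliminating its row and column leaves {square, star, cross, diamond}.
Row 3, column 3: eliminating its row and column leaves {square, star}.
Row 3, column 5: eliminating its row and column leaves {star, cross, diamond}.
Row 3, column 6: eliminating its row and column leaves {square, cross, circle, diamond}.
Row 4, column 1: eliminating its row and column leaves {cross}.
Row 4, column 5: eliminating its row and column leaves {star, cross}.
Row 5, column 2: eliminating its row and column leaves {square, diamond}.
Row 5, column 3: eliminating its row and column leaves {square, triangle, hexagon}.
Row 5, column 5: eliminating its row and column leaves {triangle, hexagon, diamond}.
Row 5, column 6: eliminating its row and column leaves {square, triangle, diamond}.
Row 6, column 2: eliminating its row and column leaves {square, cross, diamond}.
Row 6, column 3: eliminating its row and column leaves {square, triangle}.
Row 6, column 5: eliminating its row and column leaves {triangle, cross, diamond}.
Row 6, column 6: eliminating its row and column leaves {square, triangle, cross, diamond}.
Row 7, column 4: eliminating its row and column leaves {diamond}.
Enumerating the assignments across these blanks that avoid any row or column repeat gives 14 completions.

14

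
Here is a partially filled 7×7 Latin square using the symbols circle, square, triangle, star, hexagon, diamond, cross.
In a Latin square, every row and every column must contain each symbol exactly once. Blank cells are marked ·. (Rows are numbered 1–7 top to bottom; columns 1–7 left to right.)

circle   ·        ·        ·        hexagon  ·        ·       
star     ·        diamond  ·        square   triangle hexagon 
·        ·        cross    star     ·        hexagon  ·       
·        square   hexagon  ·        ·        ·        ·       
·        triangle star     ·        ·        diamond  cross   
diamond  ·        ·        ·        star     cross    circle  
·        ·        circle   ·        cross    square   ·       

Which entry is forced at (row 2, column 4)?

Row 1, column 6: row 1 has {circle, hexagon} and column 6 has {square, triangle, hexagon, diamond, cross}, leaving only star.
Row 4, column 6: row 4 has {square, hexagon} and column 6 has {square, triangle, star, hexagon, diamond, cross}, leaving only circle.
Row 5, column 5: row 5 has {triangle, star, diamond, cross} and column 5 has {square, star, hexagon, cross}, leaving only circle.
Row 6, column 2: row 6 has {circle, star, diamond, cross} and column 2 has {square, triangle}, leaving only hexagon.
Row 2, column 4 is narrowed to {circle, cross}.
If it were cross, then row 3, column 7 would be left with no valid symbol.
So row 2, column 4 must be circle.

circle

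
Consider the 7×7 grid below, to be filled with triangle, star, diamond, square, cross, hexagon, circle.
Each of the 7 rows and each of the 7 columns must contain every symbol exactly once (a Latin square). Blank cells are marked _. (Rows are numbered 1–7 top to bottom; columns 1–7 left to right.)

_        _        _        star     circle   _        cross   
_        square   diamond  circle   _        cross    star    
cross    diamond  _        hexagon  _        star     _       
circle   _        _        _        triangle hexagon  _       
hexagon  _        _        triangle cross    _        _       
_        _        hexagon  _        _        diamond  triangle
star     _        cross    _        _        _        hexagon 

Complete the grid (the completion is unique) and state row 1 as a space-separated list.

Row 2, column 1: row 2 has {star, diamond, square, cross, circle} and column 1 has {star, cross, hexagon, circle}, leaving only triangle.
Row 2, column 5: row 2 has {triangle, star, diamond, square, cross, circle} and column 5 has {triangle, cross, circle}, leaving only hexagon.
Row 3, column 5: row 3 has {star, diamond, cross, hexagon} and column 5 has {triangle, cross, hexagon, circle}, leaving only square.
Row 3, column 7: row 3 has {star, diamond, square, cross, hexagon} and column 7 has {triangle, star, cross, hexagon}, leaving only circle.
Row 3, column 3: row 3 has {star, diamond, square, cross, hexagon, circle} and column 3 has {diamond, cross, hexagon}, leaving only triangle.
Row 1, column 3: row 1 has {star, cross, circle} and column 3 has {triangle, diamond, cross, hexagon}, leaving only square.
Row 1, column 1: row 1 has {star, square, cross, circle} and column 1 has {triangle, star, cross, hexagon, circle}, leaving only diamond.
Row 1, column 6: row 1 has {star, diamond, square, cross, circle} and column 6 has {star, diamond, cross, hexagon}, leaving only triangle.
Row 1, column 2: row 1 has {triangle, star, diamond, square, cross, circle} and column 2 has {diamond, square}, leaving only hexagon.
So row 1 reads: diamond hexagon square star circle triangle cross.

diamond hexagon square star circle triangle cross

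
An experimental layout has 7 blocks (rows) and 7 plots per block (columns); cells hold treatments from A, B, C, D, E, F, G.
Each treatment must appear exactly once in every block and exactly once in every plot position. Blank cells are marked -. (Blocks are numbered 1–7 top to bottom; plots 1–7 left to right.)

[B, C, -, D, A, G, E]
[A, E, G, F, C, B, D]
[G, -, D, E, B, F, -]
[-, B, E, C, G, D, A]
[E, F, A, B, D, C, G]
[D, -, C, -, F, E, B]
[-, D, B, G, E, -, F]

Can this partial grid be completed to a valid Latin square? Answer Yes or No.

Yes

No block or plot among the givens repeats a symbol, and propagating forced cells runs into no contradiction.
One valid completion exists (for instance, B C F D A G E / A E G F C B D / G A D E B F C / F B E C G D A / E F A B D C G / D G C A F E B / C D B G E A F).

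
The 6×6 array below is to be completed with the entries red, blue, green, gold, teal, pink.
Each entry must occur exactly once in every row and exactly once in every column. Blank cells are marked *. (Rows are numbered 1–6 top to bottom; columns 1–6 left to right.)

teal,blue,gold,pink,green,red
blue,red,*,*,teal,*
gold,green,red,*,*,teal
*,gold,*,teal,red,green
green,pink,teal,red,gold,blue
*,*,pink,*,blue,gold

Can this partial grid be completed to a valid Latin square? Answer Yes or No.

Yes

No row or column among the givens repeats a symbol, and propagating forced cells runs into no contradiction.
One valid completion exists (for instance, teal blue gold pink green red / blue red green gold teal pink / gold green red blue pink teal / pink gold blue teal red green / green pink teal red gold blue / red teal pink green blue gold).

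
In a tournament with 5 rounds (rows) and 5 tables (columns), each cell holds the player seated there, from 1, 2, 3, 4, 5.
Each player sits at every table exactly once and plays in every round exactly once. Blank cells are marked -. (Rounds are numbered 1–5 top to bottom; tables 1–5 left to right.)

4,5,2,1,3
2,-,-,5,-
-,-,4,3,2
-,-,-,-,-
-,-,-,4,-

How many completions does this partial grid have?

Round 2, table 2: eliminating its round and table leaves {1, 3, 4}.
Round 2, table 3: eliminating its round and table leaves {1, 3}.
Round 2, table 5: eliminating its round and table leaves {1, 4}.
Round 3, table 1: eliminating its round and table leaves {1, 5}.
Round 3, table 2: eliminating its round and table leaves {1}.
Round 4, table 1: eliminating its round and table leaves {1, 3, 5}.
Round 4, table 2: eliminating its round and table leaves {1, 2, 3, 4}.
Round 4, table 3: eliminating its round and table leaves {1, 3, 5}.
Round 4, table 4: eliminating its round and table leaves {2}.
Round 4, table 5: eliminating its round and table leaves {1, 4, 5}.
Round 5, table 1: eliminating its round and table leaves {1, 3, 5}.
Round 5, table 2: eliminating its round and table leaves {1, 2, 3}.
Round 5, table 3: eliminating its round and table leaves {1, 3, 5}.
Round 5, table 5: eliminating its round and table leaves {1, 5}.
Enumerating the assignments across these blanks that avoid any round or table repeat gives 3 completions.

3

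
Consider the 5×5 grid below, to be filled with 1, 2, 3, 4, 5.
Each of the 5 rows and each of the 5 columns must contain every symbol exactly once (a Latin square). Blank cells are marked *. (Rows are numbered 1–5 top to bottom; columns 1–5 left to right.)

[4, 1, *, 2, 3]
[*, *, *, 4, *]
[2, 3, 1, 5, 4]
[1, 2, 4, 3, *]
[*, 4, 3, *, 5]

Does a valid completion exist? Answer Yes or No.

Row 4, column 5: row 4 together with column 5 already contain {1, 2, 3, 4, 5} — every symbol — so nothing can go there. The grid has no valid completion.

No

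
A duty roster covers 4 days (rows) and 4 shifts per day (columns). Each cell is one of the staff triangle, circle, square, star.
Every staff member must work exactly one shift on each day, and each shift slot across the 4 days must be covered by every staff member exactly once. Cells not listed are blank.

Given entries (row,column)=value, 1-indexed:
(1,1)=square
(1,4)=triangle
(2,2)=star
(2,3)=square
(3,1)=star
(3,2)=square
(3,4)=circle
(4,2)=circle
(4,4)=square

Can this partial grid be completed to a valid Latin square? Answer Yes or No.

Day 1, shift 2: day 1 together with shift 2 already contain {triangle, circle, square, star} — every symbol — so nothing can go there. The grid has no valid completion.

No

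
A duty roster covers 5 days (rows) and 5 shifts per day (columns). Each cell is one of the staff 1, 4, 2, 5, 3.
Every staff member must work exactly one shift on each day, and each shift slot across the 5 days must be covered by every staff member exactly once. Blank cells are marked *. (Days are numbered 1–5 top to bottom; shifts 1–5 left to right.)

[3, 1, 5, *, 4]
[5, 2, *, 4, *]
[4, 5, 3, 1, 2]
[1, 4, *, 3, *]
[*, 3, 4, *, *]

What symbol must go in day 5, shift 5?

Day 1, shift 4: day 1 has {1, 4, 5, 3} and shift 4 has {1, 4, 3}, leaving only 2.
Day 2, shift 3: day 2 has {4, 2, 5} and shift 3 has {4, 5, 3}, leaving only 1.
Day 2, shift 5: day 2 has {1, 4, 2, 5} and shift 5 has {4, 2}, leaving only 3.
Day 4, shift 3: day 4 has {1, 4, 3} and shift 3 has {1, 4, 5, 3}, leaving only 2.
Day 4, shift 5: day 4 has {1, 4, 2, 3} and shift 5 has {4, 2, 3}, leaving only 5.
Day 5 already has {4, 3} and shift 5 already has {4, 2, 5, 3}, so day 5, shift 5 must be 1.

1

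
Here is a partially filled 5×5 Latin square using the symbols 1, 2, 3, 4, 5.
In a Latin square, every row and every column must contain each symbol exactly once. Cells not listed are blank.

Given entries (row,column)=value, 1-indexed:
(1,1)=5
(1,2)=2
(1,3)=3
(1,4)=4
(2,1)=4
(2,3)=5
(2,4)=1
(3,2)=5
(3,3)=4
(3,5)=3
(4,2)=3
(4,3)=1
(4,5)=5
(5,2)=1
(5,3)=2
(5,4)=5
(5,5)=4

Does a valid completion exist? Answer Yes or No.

Row 2, column 2: row 2 together with column 2 already contain {1, 2, 3, 4, 5} — every symbol — so nothing can go there. The grid has no valid completion.

No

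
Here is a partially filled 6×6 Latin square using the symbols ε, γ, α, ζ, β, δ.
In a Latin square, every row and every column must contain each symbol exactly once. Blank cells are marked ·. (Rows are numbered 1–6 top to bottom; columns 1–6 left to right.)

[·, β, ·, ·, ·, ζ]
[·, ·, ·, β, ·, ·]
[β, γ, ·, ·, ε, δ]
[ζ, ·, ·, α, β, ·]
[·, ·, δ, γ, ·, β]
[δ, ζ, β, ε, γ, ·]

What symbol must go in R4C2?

Row 1, column 4: row 1 has {ζ, β} and column 4 has {ε, γ, α, β}, leaving only δ.
Row 1, column 5: row 1 has {ζ, β, δ} and column 5 has {ε, γ, β}, leaving only α.
Row 3, column 4: row 3 has {ε, γ, β, δ} and column 4 has {ε, γ, α, β, δ}, leaving only ζ.
Row 3, column 3: row 3 has {ε, γ, ζ, β, δ} and column 3 has {β, δ}, leaving only α.
Row 5, column 5: row 5 has {γ, β, δ} and column 5 has {ε, γ, α, β}, leaving only ζ.
Row 2, column 5: row 2 has {β} and column 5 has {ε, γ, α, ζ, β}, leaving only δ.
Row 6, column 6: row 6 has {ε, γ, ζ, β, δ} and column 6 has {ζ, β, δ}, leaving only α.
Row 4, column 2 is narrowed to {ε, δ}.
If it were ε, then row 5, column 2 would be left with no valid symbol.
So row 4, column 2 must be δ.

δ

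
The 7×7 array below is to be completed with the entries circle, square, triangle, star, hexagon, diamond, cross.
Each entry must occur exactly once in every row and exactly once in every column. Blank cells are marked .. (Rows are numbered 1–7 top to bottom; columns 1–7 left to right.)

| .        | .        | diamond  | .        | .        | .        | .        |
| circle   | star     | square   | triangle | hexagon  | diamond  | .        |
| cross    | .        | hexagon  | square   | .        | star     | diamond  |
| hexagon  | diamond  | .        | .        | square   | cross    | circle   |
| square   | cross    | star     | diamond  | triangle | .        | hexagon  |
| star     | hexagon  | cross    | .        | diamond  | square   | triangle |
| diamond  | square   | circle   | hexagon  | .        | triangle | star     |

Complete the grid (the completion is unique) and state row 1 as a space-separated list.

Row 1, column 1: row 1 has {diamond} and column 1 has {circle, square, star, hexagon, diamond, cross}, leaving only triangle.
Row 1, column 2: row 1 has {triangle, diamond} and column 2 has {square, star, hexagon, diamond, cross}, leaving only circle.
Row 1, column 6: row 1 has {circle, triangle, diamond} and column 6 has {square, triangle, star, diamond, cross}, leaving only hexagon.
Row 2, column 7: row 2 has {circle, square, triangle, star, hexagon, diamond} and column 7 has {circle, triangle, star, hexagon, diamond}, leaving only cross.
Row 1, column 7: row 1 has {circle, triangle, hexagon, diamond} and column 7 has {circle, triangle, star, hexagon, diamond, cross}, leaving only square.
Row 3, column 2: row 3 has {square, star, hexagon, diamond, cross} and column 2 has {circle, square, star, hexagon, diamond, cross}, leaving only triangle.
Row 3, column 5: row 3 has {square, triangle, star, hexagon, diamond, cross} and column 5 has {square, triangle, hexagon, diamond}, leaving only circle.
Row 4, column 3: row 4 has {circle, square, hexagon, diamond, cross} and column 3 has {circle, square, star, hexagon, diamond, cross}, leaving only triangle.
Row 4, column 4: row 4 has {circle, square, triangle, hexagon, diamond, cross} and column 4 has {square, triangle, hexagon, diamond}, leaving only star.
Row 1, column 4: row 1 has {circle, square, triangle, hexagon, diamond} and column 4 has {square, triangle, star, hexagon, diamond}, leaving only cross.
Row 1, column 5: row 1 has {circle, square, triangle, hexagon, diamond, cross} and column 5 has {circle, square, triangle, hexagon, diamond}, leaving only star.
So row 1 reads: triangle circle diamond cross star hexagon square.

triangle circle diamond cross star hexagon square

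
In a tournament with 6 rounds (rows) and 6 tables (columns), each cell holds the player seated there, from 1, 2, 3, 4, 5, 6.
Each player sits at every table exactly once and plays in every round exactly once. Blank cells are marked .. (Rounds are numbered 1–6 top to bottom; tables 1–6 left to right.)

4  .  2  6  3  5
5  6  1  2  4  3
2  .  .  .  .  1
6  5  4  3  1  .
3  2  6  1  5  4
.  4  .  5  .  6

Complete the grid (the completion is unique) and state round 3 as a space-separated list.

Round 3, table 2: round 3 has {1, 2} and table 2 has {2, 4, 5, 6}, leaving only 3.
Round 3, table 3: round 3 has {1, 2, 3} and table 3 has {1, 2, 4, 6}, leaving only 5.
Round 3, table 4: round 3 has {1, 2, 3, 5} and table 4 has {1, 2, 3, 5, 6}, leaving only 4.
Round 3, table 5: round 3 has {1, 2, 3, 4, 5} and table 5 has {1, 3, 4, 5}, leaving only 6.
So round 3 reads: 2 3 5 4 6 1.

2 3 5 4 6 1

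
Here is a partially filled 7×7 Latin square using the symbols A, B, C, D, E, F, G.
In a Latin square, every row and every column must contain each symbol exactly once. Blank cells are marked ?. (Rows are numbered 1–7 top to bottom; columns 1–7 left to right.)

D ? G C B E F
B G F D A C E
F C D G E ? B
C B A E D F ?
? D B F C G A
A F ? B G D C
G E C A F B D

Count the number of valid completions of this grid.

1

Row 1, column 2: eliminating its row and column leaves {A}.
Row 3, column 6: eliminating its row and column leaves {A}.
Row 4, column 7: eliminating its row and column leaves {G}.
Row 5, column 1: eliminating its row and column leaves {E}.
Row 6, column 3: eliminating its row and column leaves {E}.
Only one assignment across all blanks avoids any row or column repeat, giving 1 completion.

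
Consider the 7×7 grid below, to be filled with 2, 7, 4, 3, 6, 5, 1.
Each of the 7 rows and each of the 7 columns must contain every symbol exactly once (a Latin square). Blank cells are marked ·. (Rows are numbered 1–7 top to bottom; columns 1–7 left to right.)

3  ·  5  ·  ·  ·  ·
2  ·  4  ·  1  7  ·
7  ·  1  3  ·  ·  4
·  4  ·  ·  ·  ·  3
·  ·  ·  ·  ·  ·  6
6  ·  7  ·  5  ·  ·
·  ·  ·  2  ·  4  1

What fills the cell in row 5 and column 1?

Row 2, column 7: row 2 has {2, 7, 4, 1} and column 7 has {4, 3, 6, 1}, leaving only 5.
Row 2, column 4: row 2 has {2, 7, 4, 5, 1} and column 4 has {2, 3}, leaving only 6.
Row 2, column 2: row 2 has {2, 7, 4, 6, 5, 1} and column 2 has {4}, leaving only 3.
Row 6, column 7: row 6 has {7, 6, 5} and column 7 has {4, 3, 6, 5, 1}, leaving only 2.
Row 1, column 7: row 1 has {3, 5} and column 7 has {2, 4, 3, 6, 5, 1}, leaving only 7.
Row 6, column 2: row 6 has {2, 7, 6, 5} and column 2 has {4, 3}, leaving only 1.
Row 6, column 4: row 6 has {2, 7, 6, 5, 1} and column 4 has {2, 3, 6}, leaving only 4.
Row 1, column 4: row 1 has {7, 3, 5} and column 4 has {2, 4, 3, 6}, leaving only 1.
Row 6, column 6: row 6 has {2, 7, 4, 6, 5, 1} and column 6 has {7, 4}, leaving only 3.
Row 7, column 1: row 7 has {2, 4, 1} and column 1 has {2, 7, 3, 6}, leaving only 5.
Row 4, column 1: row 4 has {4, 3} and column 1 has {2, 7, 3, 6, 5}, leaving only 1.
Row 5 already has {6} and column 1 already has {2, 7, 3, 6, 5, 1}, so row 5, column 1 must be 4.

4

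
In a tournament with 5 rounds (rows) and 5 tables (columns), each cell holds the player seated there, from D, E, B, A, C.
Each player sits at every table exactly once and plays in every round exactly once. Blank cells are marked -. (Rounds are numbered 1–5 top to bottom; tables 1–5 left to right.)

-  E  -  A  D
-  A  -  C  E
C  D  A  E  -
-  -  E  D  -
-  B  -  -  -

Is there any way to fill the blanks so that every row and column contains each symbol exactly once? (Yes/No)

Round 5, table 4: round 5 together with table 4 already contain {D, E, B, A, C} — every symbol — so nothing can go there. The grid has no valid completion.

No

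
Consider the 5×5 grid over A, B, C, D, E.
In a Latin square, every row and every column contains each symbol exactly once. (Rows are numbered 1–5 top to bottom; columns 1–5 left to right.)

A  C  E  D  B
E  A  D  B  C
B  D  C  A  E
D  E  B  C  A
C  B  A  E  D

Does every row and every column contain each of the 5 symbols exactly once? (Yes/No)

Each row is a permutation of the 5 symbols, and so is each column.

Yes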